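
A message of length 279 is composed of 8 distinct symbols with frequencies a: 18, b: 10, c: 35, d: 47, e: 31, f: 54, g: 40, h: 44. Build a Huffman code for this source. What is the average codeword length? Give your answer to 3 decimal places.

2.907 bits/symbol

Probabilities are the counts divided by 279.
Repeatedly combine the two least-probable nodes; the expected code length is the sum of the merged weights.
merge 10/279 + 2/31 → 28/279
merge 28/279 + 1/9 → 59/279
merge 35/279 + 40/279 → 25/93
merge 44/279 + 47/279 → 91/279
merge 6/31 + 59/279 → 113/279
merge 25/93 + 91/279 → 166/279
merge 113/279 + 166/279 → 1
L = 28/279 + 59/279 + 25/93 + 91/279 + 113/279 + 166/279 + 1 = 811/279 ≈ 2.907 bits/symbol.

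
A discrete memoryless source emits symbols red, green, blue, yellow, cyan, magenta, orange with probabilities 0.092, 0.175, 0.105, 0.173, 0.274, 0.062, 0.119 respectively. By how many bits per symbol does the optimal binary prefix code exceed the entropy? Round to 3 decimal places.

Entropy H = −Σ p log₂ p ≈ 2.6620 bits.
Huffman merges: 31/500+23/250→77/500; 21/200+119/1000→28/125; 77/500+173/1000→327/1000; 7/40+28/125→399/1000; 137/500+327/1000→601/1000; 399/1000+601/1000→1. L = 541/200 ≈ 2.7050.
L − H = 2.7050 − 2.6620 = 0.043 bits.

0.043 bits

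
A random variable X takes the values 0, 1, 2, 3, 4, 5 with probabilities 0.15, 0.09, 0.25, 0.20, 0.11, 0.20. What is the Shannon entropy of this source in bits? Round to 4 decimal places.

2.5023 bits

H = −Σ pᵢ log₂ pᵢ.
−0.15·log₂(0.15) = 0.4105
−0.09·log₂(0.09) = 0.3127
−0.25·log₂(0.25) = 0.5000
−0.20·log₂(0.20) = 0.4644
−0.11·log₂(0.11) = 0.3503
−0.20·log₂(0.20) = 0.4644
Sum ≈ 2.5023 → 2.5023 bits.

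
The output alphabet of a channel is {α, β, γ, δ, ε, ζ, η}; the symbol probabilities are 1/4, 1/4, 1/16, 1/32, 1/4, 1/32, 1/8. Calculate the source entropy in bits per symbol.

2.4375 bits

Each probability is a power of 1/2, so log₂(1/p) is an integer.
H = Σ p·log₂(1/p) = 1/4·2 + 1/4·2 + 1/16·4 + 1/32·5 + 1/4·2 + 1/32·5 + 1/8·3 = 2.4375 bits.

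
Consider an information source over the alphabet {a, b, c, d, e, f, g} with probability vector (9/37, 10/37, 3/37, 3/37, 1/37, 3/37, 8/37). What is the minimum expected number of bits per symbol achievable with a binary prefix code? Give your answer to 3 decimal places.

2.541 bits/symbol

Repeatedly combine the two least-probable nodes; the expected code length is the sum of the merged weights.
merge 1/37 + 3/37 → 4/37
merge 3/37 + 3/37 → 6/37
merge 4/37 + 6/37 → 10/37
merge 8/37 + 9/37 → 17/37
merge 10/37 + 10/37 → 20/37
merge 17/37 + 20/37 → 1
L = 4/37 + 6/37 + 10/37 + 17/37 + 20/37 + 1 = 94/37 ≈ 2.541 bits/symbol.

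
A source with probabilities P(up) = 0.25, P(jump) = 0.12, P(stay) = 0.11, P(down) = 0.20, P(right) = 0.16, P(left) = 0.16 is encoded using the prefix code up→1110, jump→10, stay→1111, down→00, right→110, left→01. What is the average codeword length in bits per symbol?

L̄ = Σ pᵢ·ℓᵢ = 0.25·4 + 0.12·2 + 0.11·4 + 0.20·2 + 0.16·3 + 0.16·2 = 2.88 bits/symbol.

2.88 bits/symbol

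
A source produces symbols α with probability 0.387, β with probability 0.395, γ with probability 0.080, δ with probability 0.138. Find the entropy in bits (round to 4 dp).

1.7452 bits

H = −Σ pᵢ log₂ pᵢ.
−0.387·log₂(0.387) = 0.5300
−0.395·log₂(0.395) = 0.5293
−0.080·log₂(0.080) = 0.2915
−0.138·log₂(0.138) = 0.3943
Sum ≈ 1.7452 → 1.7452 bits.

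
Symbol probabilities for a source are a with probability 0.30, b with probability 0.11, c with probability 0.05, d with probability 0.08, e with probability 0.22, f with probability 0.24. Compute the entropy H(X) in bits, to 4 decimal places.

H = −Σ pᵢ log₂ pᵢ.
−0.30·log₂(0.30) = 0.5211
−0.11·log₂(0.11) = 0.3503
−0.05·log₂(0.05) = 0.2161
−0.08·log₂(0.08) = 0.2915
−0.22·log₂(0.22) = 0.4806
−0.24·log₂(0.24) = 0.4941
Sum ≈ 2.3537 → 2.3537 bits.

2.3537 bits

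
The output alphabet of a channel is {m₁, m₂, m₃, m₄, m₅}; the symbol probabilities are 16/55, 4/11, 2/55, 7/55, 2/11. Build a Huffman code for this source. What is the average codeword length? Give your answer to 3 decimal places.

2.145 bits/symbol

Repeatedly combine the two least-probable nodes; the expected code length is the sum of the merged weights.
merge 2/55 + 7/55 → 9/55
merge 9/55 + 2/11 → 19/55
merge 16/55 + 19/55 → 7/11
merge 4/11 + 7/11 → 1
L = 9/55 + 19/55 + 7/11 + 1 = 118/55 ≈ 2.145 bits/symbol.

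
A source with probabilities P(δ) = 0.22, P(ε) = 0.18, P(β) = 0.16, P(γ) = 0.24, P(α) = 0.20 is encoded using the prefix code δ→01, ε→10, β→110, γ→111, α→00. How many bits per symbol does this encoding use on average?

2.4 bits/symbol

L̄ = Σ pᵢ·ℓᵢ = 0.22·2 + 0.18·2 + 0.16·3 + 0.24·3 + 0.20·2 = 2.4 bits/symbol.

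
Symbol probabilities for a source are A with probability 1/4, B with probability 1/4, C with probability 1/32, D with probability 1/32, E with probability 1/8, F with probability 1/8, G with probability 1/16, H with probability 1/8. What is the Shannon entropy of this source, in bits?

2.6875 bits

Each probability is a power of 1/2, so log₂(1/p) is an integer.
H = Σ p·log₂(1/p) = 1/4·2 + 1/4·2 + 1/32·5 + 1/32·5 + 1/8·3 + 1/8·3 + 1/16·4 + 1/8·3 = 2.6875 bits.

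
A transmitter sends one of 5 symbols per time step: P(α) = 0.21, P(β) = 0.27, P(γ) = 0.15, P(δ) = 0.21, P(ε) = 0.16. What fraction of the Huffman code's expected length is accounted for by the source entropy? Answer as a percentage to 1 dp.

Entropy H = −Σ p log₂ p ≈ 2.2892 bits.
Huffman merges: 3/20+4/25→31/100; 21/100+21/100→21/50; 27/100+31/100→29/50; 21/50+29/50→1. L = 231/100 ≈ 2.3100.
Efficiency = H/L = 2.2892/2.3100 = 99.1%.

99.1%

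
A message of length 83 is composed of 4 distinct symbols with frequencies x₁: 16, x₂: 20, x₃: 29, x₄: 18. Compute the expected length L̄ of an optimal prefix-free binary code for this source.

Probabilities are the counts divided by 83.
Repeatedly combine the two least-probable nodes; the expected code length is the sum of the merged weights.
merge 16/83 + 18/83 → 34/83
merge 20/83 + 29/83 → 49/83
merge 34/83 + 49/83 → 1
L = 34/83 + 49/83 + 1 = 2 bits/symbol.

2 bits/symbol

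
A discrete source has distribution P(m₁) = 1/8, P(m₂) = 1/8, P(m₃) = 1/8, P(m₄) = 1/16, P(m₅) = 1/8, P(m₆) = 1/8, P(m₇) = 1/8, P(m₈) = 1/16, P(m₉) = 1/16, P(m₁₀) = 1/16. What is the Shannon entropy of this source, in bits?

Each probability is a power of 1/2, so log₂(1/p) is an integer.
H = Σ p·log₂(1/p) = 1/8·3 + 1/8·3 + 1/8·3 + 1/16·4 + 1/8·3 + 1/8·3 + 1/8·3 + 1/16·4 + 1/16·4 + 1/16·4 = 3.25 bits.

3.25 bits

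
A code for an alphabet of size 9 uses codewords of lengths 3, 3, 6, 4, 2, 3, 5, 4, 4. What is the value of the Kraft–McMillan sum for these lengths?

0.859375

With common denominator 2^6 = 64: Σ 2^(−ℓᵢ) = 8/64 + 8/64 + 1/64 + 4/64 + 16/64 + 8/64 + 2/64 + 4/64 + 4/64 = 55/64 = 0.859375.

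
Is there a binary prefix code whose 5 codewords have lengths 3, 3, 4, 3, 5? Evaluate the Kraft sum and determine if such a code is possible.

With common denominator 2^5 = 32: Σ 2^(−ℓᵢ) = 4/32 + 4/32 + 2/32 + 4/32 + 1/32 = 15/32 = 0.46875.
Kraft's inequality requires Σ ≤ 1; here Σ = 0.46875 ≤ 1, so such a prefix code exists.

0.46875; yes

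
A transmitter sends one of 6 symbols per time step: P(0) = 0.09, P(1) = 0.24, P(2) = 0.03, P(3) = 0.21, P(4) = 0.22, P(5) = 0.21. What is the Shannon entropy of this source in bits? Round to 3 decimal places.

2.385 bits

H = −Σ pᵢ log₂ pᵢ.
−0.09·log₂(0.09) = 0.3127
−0.24·log₂(0.24) = 0.4941
−0.03·log₂(0.03) = 0.1518
−0.21·log₂(0.21) = 0.4728
−0.22·log₂(0.22) = 0.4806
−0.21·log₂(0.21) = 0.4728
Sum ≈ 2.3848 → 2.385 bits.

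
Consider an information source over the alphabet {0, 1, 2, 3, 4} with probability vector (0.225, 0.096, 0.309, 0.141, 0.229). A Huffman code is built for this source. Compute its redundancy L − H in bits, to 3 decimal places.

0.019 bits

Entropy H = −Σ p log₂ p ≈ 2.2178 bits.
Huffman merges: 12/125+141/1000→237/1000; 9/40+229/1000→227/500; 237/1000+309/1000→273/500; 227/500+273/500→1. L = 2237/1000 ≈ 2.2370.
L − H = 2.2370 − 2.2178 = 0.019 bits.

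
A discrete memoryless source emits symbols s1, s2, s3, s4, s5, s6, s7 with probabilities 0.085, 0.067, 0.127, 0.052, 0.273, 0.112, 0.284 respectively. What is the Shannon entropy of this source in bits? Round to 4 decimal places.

2.5443 bits

H = −Σ pᵢ log₂ pᵢ.
−0.085·log₂(0.085) = 0.3023
−0.067·log₂(0.067) = 0.2613
−0.127·log₂(0.127) = 0.3781
−0.052·log₂(0.052) = 0.2218
−0.273·log₂(0.273) = 0.5113
−0.112·log₂(0.112) = 0.3537
−0.284·log₂(0.284) = 0.5158
Sum ≈ 2.5443 → 2.5443 bits.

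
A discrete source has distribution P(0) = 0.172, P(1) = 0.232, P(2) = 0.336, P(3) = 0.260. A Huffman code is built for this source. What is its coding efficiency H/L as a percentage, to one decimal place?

Entropy H = −Σ p log₂ p ≈ 1.9598 bits.
Huffman merges: 43/250+29/125→101/250; 13/50+42/125→149/250; 101/250+149/250→1. L = 2 ≈ 2.0000.
Efficiency = H/L = 1.9598/2.0000 = 98.0%.

98.0%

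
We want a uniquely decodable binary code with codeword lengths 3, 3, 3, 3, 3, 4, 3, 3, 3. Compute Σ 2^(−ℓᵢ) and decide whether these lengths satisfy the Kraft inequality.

With common denominator 2^4 = 16: Σ 2^(−ℓᵢ) = 2/16 + 2/16 + 2/16 + 2/16 + 2/16 + 1/16 + 2/16 + 2/16 + 2/16 = 17/16 = 1.0625.
Kraft's inequality requires Σ ≤ 1; here Σ = 1.0625 > 1, so no such prefix code exists.

1.0625; no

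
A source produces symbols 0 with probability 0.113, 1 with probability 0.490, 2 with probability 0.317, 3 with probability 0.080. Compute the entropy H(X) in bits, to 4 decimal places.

1.6767 bits

H = −Σ pᵢ log₂ pᵢ.
−0.113·log₂(0.113) = 0.3555
−0.490·log₂(0.490) = 0.5043
−0.317·log₂(0.317) = 0.5254
−0.080·log₂(0.080) = 0.2915
Sum ≈ 1.6767 → 1.6767 bits.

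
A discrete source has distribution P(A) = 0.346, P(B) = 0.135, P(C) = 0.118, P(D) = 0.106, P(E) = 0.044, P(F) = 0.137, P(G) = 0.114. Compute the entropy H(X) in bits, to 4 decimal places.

2.5751 bits

H = −Σ pᵢ log₂ pᵢ.
−0.346·log₂(0.346) = 0.5298
−0.135·log₂(0.135) = 0.3900
−0.118·log₂(0.118) = 0.3638
−0.106·log₂(0.106) = 0.3432
−0.044·log₂(0.044) = 0.1983
−0.137·log₂(0.137) = 0.3929
−0.114·log₂(0.114) = 0.3571
Sum ≈ 2.5751 → 2.5751 bits.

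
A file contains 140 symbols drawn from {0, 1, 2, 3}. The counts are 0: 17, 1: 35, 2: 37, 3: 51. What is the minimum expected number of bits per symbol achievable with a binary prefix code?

Probabilities are the counts divided by 140.
Repeatedly combine the two least-probable nodes; the expected code length is the sum of the merged weights.
merge 17/140 + 1/4 → 13/35
merge 37/140 + 51/140 → 22/35
merge 13/35 + 22/35 → 1
L = 13/35 + 22/35 + 1 = 2 bits/symbol.

2 bits/symbol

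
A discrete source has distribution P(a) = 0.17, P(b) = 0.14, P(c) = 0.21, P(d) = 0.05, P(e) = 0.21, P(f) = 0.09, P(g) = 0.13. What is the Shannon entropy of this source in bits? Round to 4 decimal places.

2.6887 bits

H = −Σ pᵢ log₂ pᵢ.
−0.17·log₂(0.17) = 0.4346
−0.14·log₂(0.14) = 0.3971
−0.21·log₂(0.21) = 0.4728
−0.05·log₂(0.05) = 0.2161
−0.21·log₂(0.21) = 0.4728
−0.09·log₂(0.09) = 0.3127
−0.13·log₂(0.13) = 0.3826
Sum ≈ 2.6887 → 2.6887 bits.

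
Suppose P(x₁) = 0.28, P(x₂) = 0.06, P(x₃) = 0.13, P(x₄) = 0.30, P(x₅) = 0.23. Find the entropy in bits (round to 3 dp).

2.149 bits

H = −Σ pᵢ log₂ pᵢ.
−0.28·log₂(0.28) = 0.5142
−0.06·log₂(0.06) = 0.2435
−0.13·log₂(0.13) = 0.3826
−0.30·log₂(0.30) = 0.5211
−0.23·log₂(0.23) = 0.4877
Sum ≈ 2.1492 → 2.149 bits.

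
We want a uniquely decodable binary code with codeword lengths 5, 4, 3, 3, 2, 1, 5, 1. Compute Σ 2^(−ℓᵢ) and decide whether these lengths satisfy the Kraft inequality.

1.625; no

With common denominator 2^5 = 32: Σ 2^(−ℓᵢ) = 1/32 + 2/32 + 4/32 + 4/32 + 8/32 + 16/32 + 1/32 + 16/32 = 52/32 = 1.625.
Kraft's inequality requires Σ ≤ 1; here Σ = 1.625 > 1, so no such prefix code exists.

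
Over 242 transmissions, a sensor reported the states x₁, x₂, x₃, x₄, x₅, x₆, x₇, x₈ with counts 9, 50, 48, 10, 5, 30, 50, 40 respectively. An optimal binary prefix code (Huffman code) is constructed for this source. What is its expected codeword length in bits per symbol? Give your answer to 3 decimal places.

2.744 bits/symbol

Probabilities are the counts divided by 242.
Repeatedly combine the two least-probable nodes; the expected code length is the sum of the merged weights.
merge 5/242 + 9/242 → 7/121
merge 5/121 + 7/121 → 12/121
merge 12/121 + 15/121 → 27/121
merge 20/121 + 24/121 → 4/11
merge 25/121 + 25/121 → 50/121
merge 27/121 + 4/11 → 71/121
merge 50/121 + 71/121 → 1
L = 7/121 + 12/121 + 27/121 + 4/11 + 50/121 + 71/121 + 1 = 332/121 ≈ 2.744 bits/symbol.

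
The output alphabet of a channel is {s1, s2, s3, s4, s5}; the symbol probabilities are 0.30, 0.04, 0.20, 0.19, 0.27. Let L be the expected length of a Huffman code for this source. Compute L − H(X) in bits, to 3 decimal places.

Entropy H = −Σ p log₂ p ≈ 2.1365 bits.
Huffman merges: 1/25+19/100→23/100; 1/5+23/100→43/100; 27/100+3/10→57/100; 43/100+57/100→1. L = 223/100 ≈ 2.2300.
L − H = 2.2300 − 2.1365 = 0.094 bits.

0.094 bits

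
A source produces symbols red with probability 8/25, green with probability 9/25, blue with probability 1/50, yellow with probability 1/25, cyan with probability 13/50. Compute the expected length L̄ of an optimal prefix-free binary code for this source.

Repeatedly combine the two least-probable nodes; the expected code length is the sum of the merged weights.
merge 1/50 + 1/25 → 3/50
merge 3/50 + 13/50 → 8/25
merge 8/25 + 8/25 → 16/25
merge 9/25 + 16/25 → 1
L = 3/50 + 8/25 + 16/25 + 1 = 101/50 = 2.02 bits/symbol.

2.02 bits/symbol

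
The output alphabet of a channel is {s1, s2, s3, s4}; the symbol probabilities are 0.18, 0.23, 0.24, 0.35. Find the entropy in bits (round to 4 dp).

1.9572 bits

H = −Σ pᵢ log₂ pᵢ.
−0.18·log₂(0.18) = 0.4453
−0.23·log₂(0.23) = 0.4877
−0.24·log₂(0.24) = 0.4941
−0.35·log₂(0.35) = 0.5301
Sum ≈ 1.9572 → 1.9572 bits.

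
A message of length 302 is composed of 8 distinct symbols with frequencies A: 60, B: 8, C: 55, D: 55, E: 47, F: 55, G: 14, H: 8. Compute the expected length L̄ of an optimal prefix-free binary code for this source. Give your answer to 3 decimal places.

2.772 bits/symbol

Probabilities are the counts divided by 302.
Repeatedly combine the two least-probable nodes; the expected code length is the sum of the merged weights.
merge 4/151 + 4/151 → 8/151
merge 7/151 + 8/151 → 15/151
merge 15/151 + 47/302 → 77/302
merge 55/302 + 55/302 → 55/151
merge 55/302 + 30/151 → 115/302
merge 77/302 + 55/151 → 187/302
merge 115/302 + 187/302 → 1
L = 8/151 + 15/151 + 77/302 + 55/151 + 115/302 + 187/302 + 1 = 837/302 ≈ 2.772 bits/symbol.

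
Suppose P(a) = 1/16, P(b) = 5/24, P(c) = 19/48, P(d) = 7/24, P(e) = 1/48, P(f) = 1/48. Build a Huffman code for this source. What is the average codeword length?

2.0625 bits/symbol

Repeatedly combine the two least-probable nodes; the expected code length is the sum of the merged weights.
merge 1/48 + 1/48 → 1/24
merge 1/24 + 1/16 → 5/48
merge 5/48 + 5/24 → 5/16
merge 7/24 + 5/16 → 29/48
merge 19/48 + 29/48 → 1
L = 1/24 + 5/48 + 5/16 + 29/48 + 1 = 33/16 = 2.0625 bits/symbol.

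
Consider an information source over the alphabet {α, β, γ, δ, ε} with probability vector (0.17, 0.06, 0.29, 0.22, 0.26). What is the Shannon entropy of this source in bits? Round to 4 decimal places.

2.1819 bits

H = −Σ pᵢ log₂ pᵢ.
−0.17·log₂(0.17) = 0.4346
−0.06·log₂(0.06) = 0.2435
−0.29·log₂(0.29) = 0.5179
−0.22·log₂(0.22) = 0.4806
−0.26·log₂(0.26) = 0.5053
Sum ≈ 2.1819 → 2.1819 bits.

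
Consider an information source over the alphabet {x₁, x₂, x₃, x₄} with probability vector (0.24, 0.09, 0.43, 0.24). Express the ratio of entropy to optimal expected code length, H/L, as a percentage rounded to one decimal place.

96.0%

Entropy H = −Σ p log₂ p ≈ 1.8245 bits.
Huffman merges: 9/100+6/25→33/100; 6/25+33/100→57/100; 43/100+57/100→1. L = 19/10 ≈ 1.9000.
Efficiency = H/L = 1.8245/1.9000 = 96.0%.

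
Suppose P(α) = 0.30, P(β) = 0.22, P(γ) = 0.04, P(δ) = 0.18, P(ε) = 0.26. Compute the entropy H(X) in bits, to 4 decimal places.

H = −Σ pᵢ log₂ pᵢ.
−0.30·log₂(0.30) = 0.5211
−0.22·log₂(0.22) = 0.4806
−0.04·log₂(0.04) = 0.1858
−0.18·log₂(0.18) = 0.4453
−0.26·log₂(0.26) = 0.5053
Sum ≈ 2.1380 → 2.1380 bits.

2.1380 bits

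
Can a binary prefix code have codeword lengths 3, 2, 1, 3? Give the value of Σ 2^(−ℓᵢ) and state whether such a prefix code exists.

1; yes

With common denominator 2^3 = 8: Σ 2^(−ℓᵢ) = 1/8 + 2/8 + 4/8 + 1/8 = 8/8 = 1.
Kraft's inequality requires Σ ≤ 1; here Σ = 1 ≤ 1, so such a prefix code exists.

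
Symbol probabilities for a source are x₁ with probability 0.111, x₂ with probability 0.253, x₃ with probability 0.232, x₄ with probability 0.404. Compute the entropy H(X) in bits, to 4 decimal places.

H = −Σ pᵢ log₂ pᵢ.
−0.111·log₂(0.111) = 0.3520
−0.253·log₂(0.253) = 0.5016
−0.232·log₂(0.232) = 0.4890
−0.404·log₂(0.404) = 0.5283
Sum ≈ 1.8709 → 1.8709 bits.

1.8709 bits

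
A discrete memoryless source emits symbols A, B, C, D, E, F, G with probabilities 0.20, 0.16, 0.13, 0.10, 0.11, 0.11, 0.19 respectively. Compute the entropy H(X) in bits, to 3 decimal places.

2.758 bits

H = −Σ pᵢ log₂ pᵢ.
−0.20·log₂(0.20) = 0.4644
−0.16·log₂(0.16) = 0.4230
−0.13·log₂(0.13) = 0.3826
−0.10·log₂(0.10) = 0.3322
−0.11·log₂(0.11) = 0.3503
−0.11·log₂(0.11) = 0.3503
−0.19·log₂(0.19) = 0.4552
Sum ≈ 2.7580 → 2.758 bits.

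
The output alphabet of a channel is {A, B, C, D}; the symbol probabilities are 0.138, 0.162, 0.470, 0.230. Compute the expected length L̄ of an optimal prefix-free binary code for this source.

1.83 bits/symbol

Repeatedly combine the two least-probable nodes; the expected code length is the sum of the merged weights.
merge 69/500 + 81/500 → 3/10
merge 23/100 + 3/10 → 53/100
merge 47/100 + 53/100 → 1
L = 3/10 + 53/100 + 1 = 183/100 = 1.83 bits/symbol.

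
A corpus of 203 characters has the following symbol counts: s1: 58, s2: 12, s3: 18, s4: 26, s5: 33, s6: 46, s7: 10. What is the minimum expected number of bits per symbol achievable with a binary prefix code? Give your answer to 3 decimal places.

2.596 bits/symbol

Probabilities are the counts divided by 203.
Repeatedly combine the two least-probable nodes; the expected code length is the sum of the merged weights.
merge 10/203 + 12/203 → 22/203
merge 18/203 + 22/203 → 40/203
merge 26/203 + 33/203 → 59/203
merge 40/203 + 46/203 → 86/203
merge 2/7 + 59/203 → 117/203
merge 86/203 + 117/203 → 1
L = 22/203 + 40/203 + 59/203 + 86/203 + 117/203 + 1 = 527/203 ≈ 2.596 bits/symbol.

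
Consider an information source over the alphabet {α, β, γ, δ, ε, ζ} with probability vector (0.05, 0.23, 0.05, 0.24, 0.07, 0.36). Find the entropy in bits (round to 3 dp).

2.213 bits

H = −Σ pᵢ log₂ pᵢ.
−0.05·log₂(0.05) = 0.2161
−0.23·log₂(0.23) = 0.4877
−0.05·log₂(0.05) = 0.2161
−0.24·log₂(0.24) = 0.4941
−0.07·log₂(0.07) = 0.2686
−0.36·log₂(0.36) = 0.5306
Sum ≈ 2.2132 → 2.213 bits.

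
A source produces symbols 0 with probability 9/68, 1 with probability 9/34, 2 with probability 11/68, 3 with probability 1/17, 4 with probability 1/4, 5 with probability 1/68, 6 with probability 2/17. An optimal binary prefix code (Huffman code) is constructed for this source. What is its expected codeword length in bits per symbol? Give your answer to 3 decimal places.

2.559 bits/symbol

Repeatedly combine the two least-probable nodes; the expected code length is the sum of the merged weights.
merge 1/68 + 1/17 → 5/68
merge 5/68 + 2/17 → 13/68
merge 9/68 + 11/68 → 5/17
merge 13/68 + 1/4 → 15/34
merge 9/34 + 5/17 → 19/34
merge 15/34 + 19/34 → 1
L = 5/68 + 13/68 + 5/17 + 15/34 + 19/34 + 1 = 87/34 ≈ 2.559 bits/symbol.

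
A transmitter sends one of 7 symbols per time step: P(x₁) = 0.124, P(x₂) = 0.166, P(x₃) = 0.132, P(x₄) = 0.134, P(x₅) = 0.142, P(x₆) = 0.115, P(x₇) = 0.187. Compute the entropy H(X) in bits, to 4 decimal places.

H = −Σ pᵢ log₂ pᵢ.
−0.124·log₂(0.124) = 0.3734
−0.166·log₂(0.166) = 0.4301
−0.132·log₂(0.132) = 0.3856
−0.134·log₂(0.134) = 0.3886
−0.142·log₂(0.142) = 0.3999
−0.115·log₂(0.115) = 0.3588
−0.187·log₂(0.187) = 0.4523
Sum ≈ 2.7887 → 2.7887 bits.

2.7887 bits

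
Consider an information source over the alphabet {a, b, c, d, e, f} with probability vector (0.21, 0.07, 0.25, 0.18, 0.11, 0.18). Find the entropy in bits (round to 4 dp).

H = −Σ pᵢ log₂ pᵢ.
−0.21·log₂(0.21) = 0.4728
−0.07·log₂(0.07) = 0.2686
−0.25·log₂(0.25) = 0.5000
−0.18·log₂(0.18) = 0.4453
−0.11·log₂(0.11) = 0.3503
−0.18·log₂(0.18) = 0.4453
Sum ≈ 2.4823 → 2.4823 bits.

2.4823 bits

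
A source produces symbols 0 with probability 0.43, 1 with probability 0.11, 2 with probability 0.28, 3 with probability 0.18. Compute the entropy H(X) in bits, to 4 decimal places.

H = −Σ pᵢ log₂ pᵢ.
−0.43·log₂(0.43) = 0.5236
−0.11·log₂(0.11) = 0.3503
−0.28·log₂(0.28) = 0.5142
−0.18·log₂(0.18) = 0.4453
Sum ≈ 1.8334 → 1.8334 bits.

1.8334 bits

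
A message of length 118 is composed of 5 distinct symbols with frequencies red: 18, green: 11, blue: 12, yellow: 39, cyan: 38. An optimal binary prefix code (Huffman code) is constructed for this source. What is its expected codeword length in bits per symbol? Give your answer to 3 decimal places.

2.195 bits/symbol

Probabilities are the counts divided by 118.
Repeatedly combine the two least-probable nodes; the expected code length is the sum of the merged weights.
merge 11/118 + 6/59 → 23/118
merge 9/59 + 23/118 → 41/118
merge 19/59 + 39/118 → 77/118
merge 41/118 + 77/118 → 1
L = 23/118 + 41/118 + 77/118 + 1 = 259/118 ≈ 2.195 bits/symbol.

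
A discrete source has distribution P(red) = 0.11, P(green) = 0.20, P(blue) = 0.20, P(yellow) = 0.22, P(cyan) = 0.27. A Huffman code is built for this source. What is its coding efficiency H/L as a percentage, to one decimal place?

98.3%

Entropy H = −Σ p log₂ p ≈ 2.2697 bits.
Huffman merges: 11/100+1/5→31/100; 1/5+11/50→21/50; 27/100+31/100→29/50; 21/50+29/50→1. L = 231/100 ≈ 2.3100.
Efficiency = H/L = 2.2697/2.3100 = 98.3%.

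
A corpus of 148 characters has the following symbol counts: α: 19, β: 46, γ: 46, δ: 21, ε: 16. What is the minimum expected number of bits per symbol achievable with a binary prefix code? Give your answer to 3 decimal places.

Probabilities are the counts divided by 148.
Repeatedly combine the two least-probable nodes; the expected code length is the sum of the merged weights.
merge 4/37 + 19/148 → 35/148
merge 21/148 + 35/148 → 14/37
merge 23/74 + 23/74 → 23/37
merge 14/37 + 23/37 → 1
L = 35/148 + 14/37 + 23/37 + 1 = 331/148 ≈ 2.236 bits/symbol.

2.236 bits/symbol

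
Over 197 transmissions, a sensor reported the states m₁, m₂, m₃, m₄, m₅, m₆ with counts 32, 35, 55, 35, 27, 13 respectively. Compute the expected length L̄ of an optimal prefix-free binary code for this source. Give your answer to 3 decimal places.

2.543 bits/symbol

Probabilities are the counts divided by 197.
Repeatedly combine the two least-probable nodes; the expected code length is the sum of the merged weights.
merge 13/197 + 27/197 → 40/197
merge 32/197 + 35/197 → 67/197
merge 35/197 + 40/197 → 75/197
merge 55/197 + 67/197 → 122/197
merge 75/197 + 122/197 → 1
L = 40/197 + 67/197 + 75/197 + 122/197 + 1 = 501/197 ≈ 2.543 bits/symbol.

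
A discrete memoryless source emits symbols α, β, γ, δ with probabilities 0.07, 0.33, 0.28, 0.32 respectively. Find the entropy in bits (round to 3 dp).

H = −Σ pᵢ log₂ pᵢ.
−0.07·log₂(0.07) = 0.2686
−0.33·log₂(0.33) = 0.5278
−0.28·log₂(0.28) = 0.5142
−0.32·log₂(0.32) = 0.5260
Sum ≈ 1.8366 → 1.837 bits.

1.837 bits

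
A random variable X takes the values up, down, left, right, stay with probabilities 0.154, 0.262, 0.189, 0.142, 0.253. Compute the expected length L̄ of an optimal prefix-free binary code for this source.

2.296 bits/symbol

Repeatedly combine the two least-probable nodes; the expected code length is the sum of the merged weights.
merge 71/500 + 77/500 → 37/125
merge 189/1000 + 253/1000 → 221/500
merge 131/500 + 37/125 → 279/500
merge 221/500 + 279/500 → 1
L = 37/125 + 221/500 + 279/500 + 1 = 287/125 = 2.296 bits/symbol.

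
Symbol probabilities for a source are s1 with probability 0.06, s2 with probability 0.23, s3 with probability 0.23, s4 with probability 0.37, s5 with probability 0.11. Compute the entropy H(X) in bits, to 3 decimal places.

H = −Σ pᵢ log₂ pᵢ.
−0.06·log₂(0.06) = 0.2435
−0.23·log₂(0.23) = 0.4877
−0.23·log₂(0.23) = 0.4877
−0.37·log₂(0.37) = 0.5307
−0.11·log₂(0.11) = 0.3503
Sum ≈ 2.0999 → 2.100 bits.

2.100 bits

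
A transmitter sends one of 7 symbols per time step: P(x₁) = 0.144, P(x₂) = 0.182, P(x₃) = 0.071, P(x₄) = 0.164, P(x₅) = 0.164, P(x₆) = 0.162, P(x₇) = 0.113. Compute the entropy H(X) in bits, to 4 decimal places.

2.7573 bits

H = −Σ pᵢ log₂ pᵢ.
−0.144·log₂(0.144) = 0.4026
−0.182·log₂(0.182) = 0.4474
−0.071·log₂(0.071) = 0.2709
−0.164·log₂(0.164) = 0.4278
−0.164·log₂(0.164) = 0.4278
−0.162·log₂(0.162) = 0.4254
−0.113·log₂(0.113) = 0.3555
Sum ≈ 2.7573 → 2.7573 bits.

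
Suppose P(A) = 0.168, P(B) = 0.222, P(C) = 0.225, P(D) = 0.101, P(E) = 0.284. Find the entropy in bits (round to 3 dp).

H = −Σ pᵢ log₂ pᵢ.
−0.168·log₂(0.168) = 0.4323
−0.222·log₂(0.222) = 0.4820
−0.225·log₂(0.225) = 0.4842
−0.101·log₂(0.101) = 0.3341
−0.284·log₂(0.284) = 0.5158
Sum ≈ 2.2484 → 2.248 bits.

2.248 bits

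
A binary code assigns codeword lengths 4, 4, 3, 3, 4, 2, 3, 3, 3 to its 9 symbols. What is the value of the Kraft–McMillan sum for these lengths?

With common denominator 2^4 = 16: Σ 2^(−ℓᵢ) = 1/16 + 1/16 + 2/16 + 2/16 + 1/16 + 4/16 + 2/16 + 2/16 + 2/16 = 17/16 = 1.0625.

1.0625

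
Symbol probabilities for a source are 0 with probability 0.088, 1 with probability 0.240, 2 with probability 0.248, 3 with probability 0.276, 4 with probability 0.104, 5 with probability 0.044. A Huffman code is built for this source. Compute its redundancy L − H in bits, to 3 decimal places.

0.016 bits

Entropy H = −Σ p log₂ p ≈ 2.3520 bits.
Huffman merges: 11/250+11/125→33/250; 13/125+33/250→59/250; 59/250+6/25→119/250; 31/125+69/250→131/250; 119/250+131/250→1. L = 296/125 ≈ 2.3680.
L − H = 2.3680 − 2.3520 = 0.016 bits.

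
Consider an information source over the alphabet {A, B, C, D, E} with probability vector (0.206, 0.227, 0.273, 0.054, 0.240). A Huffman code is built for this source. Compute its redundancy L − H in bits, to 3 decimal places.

Entropy H = −Σ p log₂ p ≈ 2.1880 bits.
Huffman merges: 27/500+103/500→13/50; 227/1000+6/25→467/1000; 13/50+273/1000→533/1000; 467/1000+533/1000→1. L = 113/50 ≈ 2.2600.
L − H = 2.2600 − 2.1880 = 0.072 bits.

0.072 bits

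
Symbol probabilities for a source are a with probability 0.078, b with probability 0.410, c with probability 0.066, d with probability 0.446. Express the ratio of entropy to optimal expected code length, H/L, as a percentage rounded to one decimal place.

93.8%

Entropy H = −Σ p log₂ p ≈ 1.5928 bits.
Huffman merges: 33/500+39/500→18/125; 18/125+41/100→277/500; 223/500+277/500→1. L = 849/500 ≈ 1.6980.
Efficiency = H/L = 1.5928/1.6980 = 93.8%.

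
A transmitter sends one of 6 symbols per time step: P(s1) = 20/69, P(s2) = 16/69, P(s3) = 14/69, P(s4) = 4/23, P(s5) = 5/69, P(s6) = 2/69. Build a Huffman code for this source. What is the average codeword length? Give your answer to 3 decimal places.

Repeatedly combine the two least-probable nodes; the expected code length is the sum of the merged weights.
merge 2/69 + 5/69 → 7/69
merge 7/69 + 4/23 → 19/69
merge 14/69 + 16/69 → 10/23
merge 19/69 + 20/69 → 13/23
merge 10/23 + 13/23 → 1
L = 7/69 + 19/69 + 10/23 + 13/23 + 1 = 164/69 ≈ 2.377 bits/symbol.

2.377 bits/symbol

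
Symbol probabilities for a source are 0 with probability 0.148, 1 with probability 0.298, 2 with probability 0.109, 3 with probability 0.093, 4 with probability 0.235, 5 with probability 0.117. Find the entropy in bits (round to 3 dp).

H = −Σ pᵢ log₂ pᵢ.
−0.148·log₂(0.148) = 0.4079
−0.298·log₂(0.298) = 0.5205
−0.109·log₂(0.109) = 0.3485
−0.093·log₂(0.093) = 0.3187
−0.235·log₂(0.235) = 0.4910
−0.117·log₂(0.117) = 0.3622
Sum ≈ 2.4488 → 2.449 bits.

2.449 bits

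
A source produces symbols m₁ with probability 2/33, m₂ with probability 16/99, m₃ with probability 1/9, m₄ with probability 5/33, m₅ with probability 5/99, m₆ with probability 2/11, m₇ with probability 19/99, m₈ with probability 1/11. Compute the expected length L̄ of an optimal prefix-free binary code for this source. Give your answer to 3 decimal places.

2.919 bits/symbol

Repeatedly combine the two least-probable nodes; the expected code length is the sum of the merged weights.
merge 5/99 + 2/33 → 1/9
merge 1/11 + 1/9 → 20/99
merge 1/9 + 5/33 → 26/99
merge 16/99 + 2/11 → 34/99
merge 19/99 + 20/99 → 13/33
merge 26/99 + 34/99 → 20/33
merge 13/33 + 20/33 → 1
L = 1/9 + 20/99 + 26/99 + 34/99 + 13/33 + 20/33 + 1 = 289/99 ≈ 2.919 bits/symbol.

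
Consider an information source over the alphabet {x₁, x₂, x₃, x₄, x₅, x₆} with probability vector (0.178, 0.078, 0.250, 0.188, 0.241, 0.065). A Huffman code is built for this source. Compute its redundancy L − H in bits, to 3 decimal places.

0.029 bits

Entropy H = −Σ p log₂ p ≈ 2.4347 bits.
Huffman merges: 13/200+39/500→143/1000; 143/1000+89/500→321/1000; 47/250+241/1000→429/1000; 1/4+321/1000→571/1000; 429/1000+571/1000→1. L = 308/125 ≈ 2.4640.
L − H = 2.4640 − 2.4347 = 0.029 bits.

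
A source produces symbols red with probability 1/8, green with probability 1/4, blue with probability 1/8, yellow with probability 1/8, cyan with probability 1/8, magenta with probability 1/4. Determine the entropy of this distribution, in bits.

Each probability is a power of 1/2, so log₂(1/p) is an integer.
H = Σ p·log₂(1/p) = 1/8·3 + 1/4·2 + 1/8·3 + 1/8·3 + 1/8·3 + 1/4·2 = 2.5 bits.

2.5 bits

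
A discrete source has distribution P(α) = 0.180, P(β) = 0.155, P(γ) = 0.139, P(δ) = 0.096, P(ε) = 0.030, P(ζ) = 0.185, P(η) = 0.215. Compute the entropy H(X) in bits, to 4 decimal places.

H = −Σ pᵢ log₂ pᵢ.
−0.180·log₂(0.180) = 0.4453
−0.155·log₂(0.155) = 0.4169
−0.139·log₂(0.139) = 0.3957
−0.096·log₂(0.096) = 0.3246
−0.030·log₂(0.030) = 0.1518
−0.185·log₂(0.185) = 0.4504
−0.215·log₂(0.215) = 0.4768
Sum ≈ 2.6614 → 2.6614 bits.

2.6614 bits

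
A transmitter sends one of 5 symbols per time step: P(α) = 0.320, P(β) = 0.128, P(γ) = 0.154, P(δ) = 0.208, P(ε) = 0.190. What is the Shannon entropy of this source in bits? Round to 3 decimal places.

H = −Σ pᵢ log₂ pᵢ.
−0.320·log₂(0.320) = 0.5260
−0.128·log₂(0.128) = 0.3796
−0.154·log₂(0.154) = 0.4156
−0.208·log₂(0.208) = 0.4712
−0.190·log₂(0.190) = 0.4552
Sum ≈ 2.2477 → 2.248 bits.

2.248 bits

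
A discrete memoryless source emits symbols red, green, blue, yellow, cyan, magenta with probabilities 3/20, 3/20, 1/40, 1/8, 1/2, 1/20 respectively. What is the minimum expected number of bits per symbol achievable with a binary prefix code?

2.075 bits/symbol

Repeatedly combine the two least-probable nodes; the expected code length is the sum of the merged weights.
merge 1/40 + 1/20 → 3/40
merge 3/40 + 1/8 → 1/5
merge 3/20 + 3/20 → 3/10
merge 1/5 + 3/10 → 1/2
merge 1/2 + 1/2 → 1
L = 3/40 + 1/5 + 3/10 + 1/2 + 1 = 83/40 = 2.075 bits/symbol.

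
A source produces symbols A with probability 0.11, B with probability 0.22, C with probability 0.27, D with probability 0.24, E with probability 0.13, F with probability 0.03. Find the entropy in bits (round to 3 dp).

2.369 bits

H = −Σ pᵢ log₂ pᵢ.
−0.11·log₂(0.11) = 0.3503
−0.22·log₂(0.22) = 0.4806
−0.27·log₂(0.27) = 0.5100
−0.24·log₂(0.24) = 0.4941
−0.13·log₂(0.13) = 0.3826
−0.03·log₂(0.03) = 0.1518
Sum ≈ 2.3694 → 2.369 bits.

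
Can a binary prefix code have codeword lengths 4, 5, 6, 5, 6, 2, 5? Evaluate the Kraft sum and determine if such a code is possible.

With common denominator 2^6 = 64: Σ 2^(−ℓᵢ) = 4/64 + 2/64 + 1/64 + 2/64 + 1/64 + 16/64 + 2/64 = 28/64 = 0.4375.
Kraft's inequality requires Σ ≤ 1; here Σ = 0.4375 ≤ 1, so such a prefix code exists.

0.4375; yes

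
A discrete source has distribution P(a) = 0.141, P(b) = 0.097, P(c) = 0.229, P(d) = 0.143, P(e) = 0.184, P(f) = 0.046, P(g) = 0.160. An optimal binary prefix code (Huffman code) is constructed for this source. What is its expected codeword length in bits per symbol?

Repeatedly combine the two least-probable nodes; the expected code length is the sum of the merged weights.
merge 23/500 + 97/1000 → 143/1000
merge 141/1000 + 143/1000 → 71/250
merge 143/1000 + 4/25 → 303/1000
merge 23/125 + 229/1000 → 413/1000
merge 71/250 + 303/1000 → 587/1000
merge 413/1000 + 587/1000 → 1
L = 143/1000 + 71/250 + 303/1000 + 413/1000 + 587/1000 + 1 = 273/100 = 2.73 bits/symbol.

2.73 bits/symbol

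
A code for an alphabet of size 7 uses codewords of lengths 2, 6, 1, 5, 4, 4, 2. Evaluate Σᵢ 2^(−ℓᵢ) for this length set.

1.171875

With common denominator 2^6 = 64: Σ 2^(−ℓᵢ) = 16/64 + 1/64 + 32/64 + 2/64 + 4/64 + 4/64 + 16/64 = 75/64 = 1.171875.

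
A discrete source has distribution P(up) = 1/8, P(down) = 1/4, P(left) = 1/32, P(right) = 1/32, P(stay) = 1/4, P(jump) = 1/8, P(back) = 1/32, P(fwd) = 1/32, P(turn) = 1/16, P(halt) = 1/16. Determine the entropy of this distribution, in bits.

Each probability is a power of 1/2, so log₂(1/p) is an integer.
H = Σ p·log₂(1/p) = 1/8·3 + 1/4·2 + 1/32·5 + 1/32·5 + 1/4·2 + 1/8·3 + 1/32·5 + 1/32·5 + 1/16·4 + 1/16·4 = 2.875 bits.

2.875 bits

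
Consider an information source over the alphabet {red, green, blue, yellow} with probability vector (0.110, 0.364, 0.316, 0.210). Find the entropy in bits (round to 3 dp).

H = −Σ pᵢ log₂ pᵢ.
−0.110·log₂(0.110) = 0.3503
−0.364·log₂(0.364) = 0.5307
−0.316·log₂(0.316) = 0.5252
−0.210·log₂(0.210) = 0.4728
Sum ≈ 1.8790 → 1.879 bits.

1.879 bits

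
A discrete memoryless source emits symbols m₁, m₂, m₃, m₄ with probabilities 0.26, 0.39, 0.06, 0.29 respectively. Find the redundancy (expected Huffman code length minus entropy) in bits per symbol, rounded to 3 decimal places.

0.133 bits

Entropy H = −Σ p log₂ p ≈ 1.7965 bits.
Huffman merges: 3/50+13/50→8/25; 29/100+8/25→61/100; 39/100+61/100→1. L = 193/100 ≈ 1.9300.
L − H = 1.9300 − 1.7965 = 0.133 bits.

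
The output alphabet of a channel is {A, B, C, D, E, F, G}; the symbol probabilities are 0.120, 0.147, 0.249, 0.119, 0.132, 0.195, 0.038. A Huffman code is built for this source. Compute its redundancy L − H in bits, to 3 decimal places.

0.050 bits

Entropy H = −Σ p log₂ p ≈ 2.6634 bits.
Huffman merges: 19/500+119/1000→157/1000; 3/25+33/250→63/250; 147/1000+157/1000→38/125; 39/200+249/1000→111/250; 63/250+38/125→139/250; 111/250+139/250→1. L = 2713/1000 ≈ 2.7130.
L − H = 2.7130 − 2.6634 = 0.050 bits.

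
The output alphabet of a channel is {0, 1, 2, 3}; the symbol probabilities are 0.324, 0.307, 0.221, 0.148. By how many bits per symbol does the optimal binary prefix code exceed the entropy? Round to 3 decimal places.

Entropy H = −Σ p log₂ p ≈ 1.9391 bits.
Huffman merges: 37/250+221/1000→369/1000; 307/1000+81/250→631/1000; 369/1000+631/1000→1. L = 2 ≈ 2.0000.
L − H = 2.0000 − 1.9391 = 0.061 bits.

0.061 bits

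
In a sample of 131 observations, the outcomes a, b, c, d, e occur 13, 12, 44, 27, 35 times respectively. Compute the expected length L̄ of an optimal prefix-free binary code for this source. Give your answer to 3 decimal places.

2.191 bits/symbol

Probabilities are the counts divided by 131.
Repeatedly combine the two least-probable nodes; the expected code length is the sum of the merged weights.
merge 12/131 + 13/131 → 25/131
merge 25/131 + 27/131 → 52/131
merge 35/131 + 44/131 → 79/131
merge 52/131 + 79/131 → 1
L = 25/131 + 52/131 + 79/131 + 1 = 287/131 ≈ 2.191 bits/symbol.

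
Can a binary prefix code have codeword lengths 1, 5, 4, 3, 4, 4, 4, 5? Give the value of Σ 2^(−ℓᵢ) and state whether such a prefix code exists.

With common denominator 2^5 = 32: Σ 2^(−ℓᵢ) = 16/32 + 1/32 + 2/32 + 4/32 + 2/32 + 2/32 + 2/32 + 1/32 = 30/32 = 0.9375.
Kraft's inequality requires Σ ≤ 1; here Σ = 0.9375 ≤ 1, so such a prefix code exists.

0.9375; yes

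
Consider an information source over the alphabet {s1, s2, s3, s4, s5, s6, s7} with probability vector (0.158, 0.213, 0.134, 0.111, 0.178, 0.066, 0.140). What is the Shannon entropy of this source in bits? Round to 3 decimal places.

2.736 bits

H = −Σ pᵢ log₂ pᵢ.
−0.158·log₂(0.158) = 0.4206
−0.213·log₂(0.213) = 0.4752
−0.134·log₂(0.134) = 0.3886
−0.111·log₂(0.111) = 0.3520
−0.178·log₂(0.178) = 0.4432
−0.066·log₂(0.066) = 0.2588
−0.140·log₂(0.140) = 0.3971
Sum ≈ 2.7355 → 2.736 bits.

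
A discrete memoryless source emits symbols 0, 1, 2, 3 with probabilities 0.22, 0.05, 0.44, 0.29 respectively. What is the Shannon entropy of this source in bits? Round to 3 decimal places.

1.736 bits

H = −Σ pᵢ log₂ pᵢ.
−0.22·log₂(0.22) = 0.4806
−0.05·log₂(0.05) = 0.2161
−0.44·log₂(0.44) = 0.5211
−0.29·log₂(0.29) = 0.5179
Sum ≈ 1.7357 → 1.736 bits.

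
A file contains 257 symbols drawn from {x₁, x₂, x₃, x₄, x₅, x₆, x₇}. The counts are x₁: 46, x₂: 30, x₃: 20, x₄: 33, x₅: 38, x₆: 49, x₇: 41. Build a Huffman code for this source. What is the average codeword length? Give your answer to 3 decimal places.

Probabilities are the counts divided by 257.
Repeatedly combine the two least-probable nodes; the expected code length is the sum of the merged weights.
merge 20/257 + 30/257 → 50/257
merge 33/257 + 38/257 → 71/257
merge 41/257 + 46/257 → 87/257
merge 49/257 + 50/257 → 99/257
merge 71/257 + 87/257 → 158/257
merge 99/257 + 158/257 → 1
L = 50/257 + 71/257 + 87/257 + 99/257 + 158/257 + 1 = 722/257 ≈ 2.809 bits/symbol.

2.809 bits/symbol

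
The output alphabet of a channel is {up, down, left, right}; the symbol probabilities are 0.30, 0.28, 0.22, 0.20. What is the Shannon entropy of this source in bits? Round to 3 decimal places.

H = −Σ pᵢ log₂ pᵢ.
−0.30·log₂(0.30) = 0.5211
−0.28·log₂(0.28) = 0.5142
−0.22·log₂(0.22) = 0.4806
−0.20·log₂(0.20) = 0.4644
Sum ≈ 1.9803 → 1.980 bits.

1.980 bits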